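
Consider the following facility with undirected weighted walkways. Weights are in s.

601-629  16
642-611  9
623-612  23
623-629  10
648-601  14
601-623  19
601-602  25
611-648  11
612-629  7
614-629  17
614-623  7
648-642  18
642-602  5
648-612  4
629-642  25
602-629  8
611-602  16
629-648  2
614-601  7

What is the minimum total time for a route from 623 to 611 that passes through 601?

39 s

Best 623 to 601: 623–614–601 costing 14
Shortest 601→611: 601–648–611 = 25
Total via 601: 14 + 25 = 39 s.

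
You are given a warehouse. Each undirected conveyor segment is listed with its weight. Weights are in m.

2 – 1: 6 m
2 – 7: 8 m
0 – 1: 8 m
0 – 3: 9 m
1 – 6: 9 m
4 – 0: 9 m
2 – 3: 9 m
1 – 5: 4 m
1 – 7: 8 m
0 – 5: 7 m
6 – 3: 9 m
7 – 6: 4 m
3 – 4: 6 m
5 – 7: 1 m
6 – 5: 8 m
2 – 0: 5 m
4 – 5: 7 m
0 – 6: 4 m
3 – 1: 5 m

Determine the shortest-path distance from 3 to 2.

Shortest distances from 3:
3: 0
1: 5  (via 3)
4: 6  (via 3)
0: 9  (via 3)
2: 9  (via 3)
Shortest route: 3–2 = 9 m.

9 m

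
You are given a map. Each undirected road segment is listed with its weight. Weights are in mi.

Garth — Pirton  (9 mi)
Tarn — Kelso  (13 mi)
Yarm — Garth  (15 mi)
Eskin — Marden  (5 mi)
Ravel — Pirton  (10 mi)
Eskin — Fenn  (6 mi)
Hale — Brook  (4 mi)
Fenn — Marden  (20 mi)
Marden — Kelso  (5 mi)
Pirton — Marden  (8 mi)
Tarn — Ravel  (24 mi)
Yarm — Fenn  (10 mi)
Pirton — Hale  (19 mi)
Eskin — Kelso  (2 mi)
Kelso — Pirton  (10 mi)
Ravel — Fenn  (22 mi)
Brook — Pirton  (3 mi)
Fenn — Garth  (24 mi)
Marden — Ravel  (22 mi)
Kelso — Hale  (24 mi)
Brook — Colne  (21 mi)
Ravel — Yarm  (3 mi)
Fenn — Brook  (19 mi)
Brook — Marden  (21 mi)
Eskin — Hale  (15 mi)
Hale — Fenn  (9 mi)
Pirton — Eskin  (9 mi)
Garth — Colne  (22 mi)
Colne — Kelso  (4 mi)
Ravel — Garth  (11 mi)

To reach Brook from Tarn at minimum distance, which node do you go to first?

Enumerating some paths:
Tarn–Kelso–Marden–Pirton–Brook: 13+5+8+3 = 29
Tarn–Kelso–Eskin–Pirton–Brook: 13+2+9+3 = 27
Tarn–Kelso–Pirton–Brook: 13+10+3 = 26
Cheapest is Tarn–Kelso–Pirton–Brook at 26 mi.
So from Tarn the first move is to Kelso.

Kelso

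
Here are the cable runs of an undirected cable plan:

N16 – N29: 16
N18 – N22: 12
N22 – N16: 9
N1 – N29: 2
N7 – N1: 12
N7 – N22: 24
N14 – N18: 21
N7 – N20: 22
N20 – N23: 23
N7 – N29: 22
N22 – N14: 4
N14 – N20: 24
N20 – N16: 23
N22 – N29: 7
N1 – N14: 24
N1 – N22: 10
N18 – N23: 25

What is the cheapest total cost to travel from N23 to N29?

Running Dijkstra from N23:
N23: 0
N20: 23  (via N23)
N18: 25  (via N23)
N22: 37  (via N18)
N14: 41  (via N22)
N29: 44  (via N22)
Shortest route: N23–N18–N22–N29 = 44.

44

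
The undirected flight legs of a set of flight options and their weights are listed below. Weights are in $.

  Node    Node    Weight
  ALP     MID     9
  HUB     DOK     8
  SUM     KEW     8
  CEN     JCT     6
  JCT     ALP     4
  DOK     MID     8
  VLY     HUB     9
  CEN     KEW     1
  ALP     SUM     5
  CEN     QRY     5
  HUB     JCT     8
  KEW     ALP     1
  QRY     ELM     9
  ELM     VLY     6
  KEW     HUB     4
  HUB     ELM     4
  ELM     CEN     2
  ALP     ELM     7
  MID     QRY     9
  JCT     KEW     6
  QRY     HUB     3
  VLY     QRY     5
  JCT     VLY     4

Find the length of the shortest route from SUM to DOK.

Candidate routes:
SUM–ALP–KEW–CEN–ELM–HUB–DOK: 5+1+1+2+4+8 = 21
SUM–KEW–HUB–DOK: 8+4+8 = 20
SUM–ALP–KEW–HUB–DOK: 5+1+4+8 = 18
The minimum is $18 via SUM–ALP–KEW–HUB–DOK.

$18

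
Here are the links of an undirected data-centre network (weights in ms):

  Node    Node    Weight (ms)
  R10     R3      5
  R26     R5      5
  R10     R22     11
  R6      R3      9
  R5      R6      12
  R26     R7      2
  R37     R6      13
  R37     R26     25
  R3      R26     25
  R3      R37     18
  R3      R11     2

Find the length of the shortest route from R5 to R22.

37 ms

Candidate routes:
R5 - R26 - R37 - R3 - R10 - R22: 5+25+18+5+11 = 64
R5 - R26 - R3 - R10 - R22: 5+25+5+11 = 46
R5 - R6 - R3 - R10 - R22: 12+9+5+11 = 37
R5 - R6 - R37 - R3 - R10 - R22: 12+13+18+5+11 = 59
Cheapest is R5 - R6 - R3 - R10 - R22 at 37 ms.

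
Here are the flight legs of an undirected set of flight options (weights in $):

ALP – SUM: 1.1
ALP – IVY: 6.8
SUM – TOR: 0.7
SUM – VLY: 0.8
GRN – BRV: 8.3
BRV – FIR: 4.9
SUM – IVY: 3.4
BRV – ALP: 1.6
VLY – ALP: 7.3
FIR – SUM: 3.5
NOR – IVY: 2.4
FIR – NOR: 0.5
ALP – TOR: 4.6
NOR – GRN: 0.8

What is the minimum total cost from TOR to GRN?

$5.5

Shortest distances from TOR:
TOR: 0
SUM: 0.7  (via TOR)
VLY: 1.5  (via SUM)
ALP: 1.8  (via SUM)
BRV: 3.4  (via ALP)
IVY: 4.1  (via SUM)
FIR: 4.2  (via SUM)
NOR: 4.7  (via FIR)
GRN: 5.5  (via NOR)
Shortest route: TOR → SUM → FIR → NOR → GRN = $5.5.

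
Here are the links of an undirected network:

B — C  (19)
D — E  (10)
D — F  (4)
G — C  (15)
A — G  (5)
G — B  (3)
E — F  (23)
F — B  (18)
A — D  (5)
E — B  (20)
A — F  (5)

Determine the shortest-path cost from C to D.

Compare a few routes:
C - G - A - F - D: 15+5+5+4 = 29
C - G - A - D: 15+5+5 = 25
Cheapest is C - G - A - D at 25.

25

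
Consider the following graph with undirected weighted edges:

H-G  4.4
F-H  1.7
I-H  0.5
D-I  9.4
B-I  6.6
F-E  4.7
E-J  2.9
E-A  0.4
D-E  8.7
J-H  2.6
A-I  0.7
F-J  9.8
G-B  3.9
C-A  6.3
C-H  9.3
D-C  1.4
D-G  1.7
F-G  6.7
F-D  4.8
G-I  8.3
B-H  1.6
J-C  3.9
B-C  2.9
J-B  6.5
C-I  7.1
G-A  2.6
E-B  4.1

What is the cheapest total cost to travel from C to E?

6.1

Candidate routes:
C–A–E: 6.3+0.4 = 6.7
C–D–G–A–E: 1.4+1.7+2.6+0.4 = 6.1
Cheapest is C–D–G–A–E at 6.1.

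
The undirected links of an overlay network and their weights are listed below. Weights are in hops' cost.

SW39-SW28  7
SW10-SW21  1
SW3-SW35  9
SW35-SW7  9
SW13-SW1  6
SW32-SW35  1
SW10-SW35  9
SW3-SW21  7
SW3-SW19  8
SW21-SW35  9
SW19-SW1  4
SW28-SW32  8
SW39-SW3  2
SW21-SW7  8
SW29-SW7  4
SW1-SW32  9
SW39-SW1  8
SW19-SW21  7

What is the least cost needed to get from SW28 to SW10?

17 hops' cost

Settle nodes by increasing distance from SW28:
SW28: 0
SW39: 7  (via SW28)
SW32: 8  (via SW28)
SW3: 9  (via SW39)
SW35: 9  (via SW32)
SW1: 15  (via SW39)
SW21: 16  (via SW3)
SW19: 17  (via SW3)
SW10: 17  (via SW21)
Shortest route: SW28–SW39–SW3–SW21–SW10 = 17 hops' cost.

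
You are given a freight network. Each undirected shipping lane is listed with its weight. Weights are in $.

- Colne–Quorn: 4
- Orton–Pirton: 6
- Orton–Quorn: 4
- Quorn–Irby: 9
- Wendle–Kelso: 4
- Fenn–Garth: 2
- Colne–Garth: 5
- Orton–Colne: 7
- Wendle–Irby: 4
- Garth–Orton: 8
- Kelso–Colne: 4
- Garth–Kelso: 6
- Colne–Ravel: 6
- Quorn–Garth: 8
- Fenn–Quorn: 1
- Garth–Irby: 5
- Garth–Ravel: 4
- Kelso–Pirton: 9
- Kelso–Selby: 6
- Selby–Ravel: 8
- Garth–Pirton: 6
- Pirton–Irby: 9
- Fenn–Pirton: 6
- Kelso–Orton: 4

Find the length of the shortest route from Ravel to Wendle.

Candidate routes:
Ravel - Colne - Kelso - Wendle: 6+4+4 = 14
Ravel - Garth - Irby - Wendle: 4+5+4 = 13
Cheapest is Ravel - Garth - Irby - Wendle at $13.

$13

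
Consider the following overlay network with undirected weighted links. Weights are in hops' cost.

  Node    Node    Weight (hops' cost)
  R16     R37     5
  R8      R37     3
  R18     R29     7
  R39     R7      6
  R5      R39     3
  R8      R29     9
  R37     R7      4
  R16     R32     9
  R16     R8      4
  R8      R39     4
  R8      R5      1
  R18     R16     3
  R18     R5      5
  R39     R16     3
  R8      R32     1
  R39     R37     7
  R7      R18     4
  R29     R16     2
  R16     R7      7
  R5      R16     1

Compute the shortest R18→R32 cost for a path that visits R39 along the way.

Best R18 to R39: R18–R16–R39 costing 6
Shortest R39→R32: R39–R8–R32 = 5
Total via R39: 6 + 5 = 11 hops' cost.

11 hops' cost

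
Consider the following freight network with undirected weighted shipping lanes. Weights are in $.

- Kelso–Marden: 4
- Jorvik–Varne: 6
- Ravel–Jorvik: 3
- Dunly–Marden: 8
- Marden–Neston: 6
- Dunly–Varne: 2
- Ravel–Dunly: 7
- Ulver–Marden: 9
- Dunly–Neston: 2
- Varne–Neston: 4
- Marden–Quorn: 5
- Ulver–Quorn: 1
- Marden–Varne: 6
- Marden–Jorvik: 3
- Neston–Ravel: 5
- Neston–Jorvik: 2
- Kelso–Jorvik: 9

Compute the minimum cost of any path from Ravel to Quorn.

$11

Settle nodes by increasing distance from Ravel:
Ravel: 0
Jorvik: 3  (via Ravel)
Neston: 5  (via Ravel)
Marden: 6  (via Jorvik)
Dunly: 7  (via Ravel)
Varne: 9  (via Jorvik)
Kelso: 10  (via Marden)
Quorn: 11  (via Marden)
Shortest route: Ravel–Jorvik–Marden–Quorn = $11.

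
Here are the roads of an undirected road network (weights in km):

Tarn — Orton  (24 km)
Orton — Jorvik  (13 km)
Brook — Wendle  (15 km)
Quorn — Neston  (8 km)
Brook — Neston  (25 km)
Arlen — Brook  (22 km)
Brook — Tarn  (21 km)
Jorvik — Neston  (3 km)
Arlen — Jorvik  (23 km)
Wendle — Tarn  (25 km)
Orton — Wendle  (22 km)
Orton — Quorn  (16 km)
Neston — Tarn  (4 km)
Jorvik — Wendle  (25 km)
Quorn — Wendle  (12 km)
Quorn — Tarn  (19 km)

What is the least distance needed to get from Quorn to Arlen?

Enumerating some paths:
Quorn - Neston - Jorvik - Arlen: 8+3+23 = 34
Quorn - Wendle - Brook - Arlen: 12+15+22 = 49
Quorn - Tarn - Neston - Jorvik - Arlen: 19+4+3+23 = 49
The minimum is 34 km via Quorn - Neston - Jorvik - Arlen.

34 km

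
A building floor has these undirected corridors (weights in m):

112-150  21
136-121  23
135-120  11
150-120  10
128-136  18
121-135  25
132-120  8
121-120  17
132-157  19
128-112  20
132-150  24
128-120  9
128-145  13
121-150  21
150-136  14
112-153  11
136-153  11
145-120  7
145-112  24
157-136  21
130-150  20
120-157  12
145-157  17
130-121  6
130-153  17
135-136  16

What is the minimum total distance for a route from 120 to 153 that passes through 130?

40 m

Best 120 to 130: 120 → 121 → 130 costing 23
Best 130 to 153: 130 → 153 costing 17
Total via 130: 23 + 17 = 40 m.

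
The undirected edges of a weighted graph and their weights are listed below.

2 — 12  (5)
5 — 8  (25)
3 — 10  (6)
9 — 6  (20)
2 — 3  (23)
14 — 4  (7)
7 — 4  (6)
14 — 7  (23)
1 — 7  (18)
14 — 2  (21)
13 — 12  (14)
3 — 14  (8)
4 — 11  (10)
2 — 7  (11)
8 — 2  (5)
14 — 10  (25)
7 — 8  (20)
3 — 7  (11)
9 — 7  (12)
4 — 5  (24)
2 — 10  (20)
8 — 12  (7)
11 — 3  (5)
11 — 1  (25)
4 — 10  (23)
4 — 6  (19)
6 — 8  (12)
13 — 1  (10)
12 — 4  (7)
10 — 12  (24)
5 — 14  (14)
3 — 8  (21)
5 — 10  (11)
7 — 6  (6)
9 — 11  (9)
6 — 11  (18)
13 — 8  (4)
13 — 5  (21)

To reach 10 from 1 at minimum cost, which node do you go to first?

Enumerating some paths:
1 - 11 - 3 - 10: 25+5+6 = 36
1 - 7 - 3 - 10: 18+11+6 = 35
Cheapest is 1 - 7 - 3 - 10 at 35.
So from 1 the first move is to 7.

7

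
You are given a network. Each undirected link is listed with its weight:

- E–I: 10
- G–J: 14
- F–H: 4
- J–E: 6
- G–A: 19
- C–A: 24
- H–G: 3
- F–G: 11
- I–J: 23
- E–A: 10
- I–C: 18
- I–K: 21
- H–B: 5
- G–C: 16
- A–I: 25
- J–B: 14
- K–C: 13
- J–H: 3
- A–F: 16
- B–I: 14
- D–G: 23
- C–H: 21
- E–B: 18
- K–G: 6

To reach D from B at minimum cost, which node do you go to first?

Enumerating some paths:
B - H - F - G - D: 5+4+11+23 = 43
B - H - J - G - D: 5+3+14+23 = 45
B - J - H - G - D: 14+3+3+23 = 43
B - H - G - D: 5+3+23 = 31
The minimum is 31 via B - H - G - D.
So from B the first move is to H.

H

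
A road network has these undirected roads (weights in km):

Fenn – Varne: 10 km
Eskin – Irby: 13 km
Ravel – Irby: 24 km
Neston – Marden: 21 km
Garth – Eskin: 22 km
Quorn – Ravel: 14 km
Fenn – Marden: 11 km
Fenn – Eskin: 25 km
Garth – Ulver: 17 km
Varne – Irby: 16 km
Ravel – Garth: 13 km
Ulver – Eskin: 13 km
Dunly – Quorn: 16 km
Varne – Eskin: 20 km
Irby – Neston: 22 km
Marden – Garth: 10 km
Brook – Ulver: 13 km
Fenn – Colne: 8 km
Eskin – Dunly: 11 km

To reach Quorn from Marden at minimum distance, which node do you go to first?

Garth

Compare a few routes:
Marden → Garth → Eskin → Dunly → Quorn: 10+22+11+16 = 59
Marden → Garth → Ulver → Eskin → Dunly → Quorn: 10+17+13+11+16 = 67
Marden → Garth → Ravel → Quorn: 10+13+14 = 37
Marden → Fenn → Eskin → Dunly → Quorn: 11+25+11+16 = 63
Cheapest is Marden → Garth → Ravel → Quorn at 37 km.
So from Marden the first move is to Garth.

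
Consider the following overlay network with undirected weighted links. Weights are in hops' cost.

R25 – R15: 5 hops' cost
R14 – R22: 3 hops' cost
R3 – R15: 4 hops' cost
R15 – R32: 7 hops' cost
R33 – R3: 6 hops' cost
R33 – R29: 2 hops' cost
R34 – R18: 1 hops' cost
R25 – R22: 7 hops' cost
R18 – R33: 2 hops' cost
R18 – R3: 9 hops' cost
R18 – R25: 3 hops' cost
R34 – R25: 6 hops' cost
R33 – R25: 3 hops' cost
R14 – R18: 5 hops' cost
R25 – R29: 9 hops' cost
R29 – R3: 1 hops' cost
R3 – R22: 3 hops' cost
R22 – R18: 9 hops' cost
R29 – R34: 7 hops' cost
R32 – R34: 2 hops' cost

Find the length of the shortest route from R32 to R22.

11 hops' cost

Candidate routes:
R32–R34–R18–R14–R22: 2+1+5+3 = 11
R32–R34–R18–R25–R22: 2+1+3+7 = 13
R32–R34–R29–R3–R22: 2+7+1+3 = 13
R32–R34–R18–R22: 2+1+9 = 12
The minimum is 11 hops' cost via R32–R34–R18–R14–R22.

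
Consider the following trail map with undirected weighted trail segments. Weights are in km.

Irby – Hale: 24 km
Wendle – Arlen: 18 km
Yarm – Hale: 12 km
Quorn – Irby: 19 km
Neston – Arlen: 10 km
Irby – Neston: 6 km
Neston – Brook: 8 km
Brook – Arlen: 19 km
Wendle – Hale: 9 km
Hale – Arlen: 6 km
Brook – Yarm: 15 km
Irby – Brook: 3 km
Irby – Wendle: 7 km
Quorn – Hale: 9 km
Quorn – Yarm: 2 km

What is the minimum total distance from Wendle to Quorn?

Candidate routes:
Wendle–Irby–Quorn: 7+19 = 26
Wendle–Hale–Quorn: 9+9 = 18
Wendle–Hale–Yarm–Quorn: 9+12+2 = 23
The minimum is 18 km via Wendle–Hale–Quorn.

18 km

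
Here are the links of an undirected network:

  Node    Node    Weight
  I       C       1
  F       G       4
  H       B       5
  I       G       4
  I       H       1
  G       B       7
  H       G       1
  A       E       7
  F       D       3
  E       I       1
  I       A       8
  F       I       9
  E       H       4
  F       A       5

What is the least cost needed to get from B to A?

14

Settle nodes by increasing distance from B:
B: 0
H: 5  (via B)
G: 6  (via H)
I: 6  (via H)
C: 7  (via I)
E: 7  (via I)
F: 10  (via G)
D: 13  (via F)
A: 14  (via I)
Shortest route: B → H → I → A = 14.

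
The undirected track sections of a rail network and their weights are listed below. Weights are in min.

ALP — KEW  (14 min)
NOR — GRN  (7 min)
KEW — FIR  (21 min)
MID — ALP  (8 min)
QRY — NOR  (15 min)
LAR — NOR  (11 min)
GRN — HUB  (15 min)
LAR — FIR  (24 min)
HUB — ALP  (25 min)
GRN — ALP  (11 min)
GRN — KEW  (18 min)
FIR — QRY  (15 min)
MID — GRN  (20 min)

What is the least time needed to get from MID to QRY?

Candidate routes:
MID → ALP → KEW → FIR → QRY: 8+14+21+15 = 58
MID → ALP → KEW → GRN → NOR → QRY: 8+14+18+7+15 = 62
MID → GRN → NOR → QRY: 20+7+15 = 42
MID → ALP → GRN → NOR → QRY: 8+11+7+15 = 41
The minimum is 41 min via MID → ALP → GRN → NOR → QRY.

41 min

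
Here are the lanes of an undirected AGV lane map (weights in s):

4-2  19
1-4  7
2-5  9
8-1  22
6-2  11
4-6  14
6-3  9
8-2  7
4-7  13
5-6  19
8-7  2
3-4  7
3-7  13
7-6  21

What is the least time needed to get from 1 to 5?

35 s

Settle nodes by increasing distance from 1:
1: 0
4: 7  (via 1)
3: 14  (via 4)
7: 20  (via 4)
6: 21  (via 4)
8: 22  (via 1)
2: 26  (via 4)
5: 35  (via 2)
Shortest route: 1 → 4 → 2 → 5 = 35 s.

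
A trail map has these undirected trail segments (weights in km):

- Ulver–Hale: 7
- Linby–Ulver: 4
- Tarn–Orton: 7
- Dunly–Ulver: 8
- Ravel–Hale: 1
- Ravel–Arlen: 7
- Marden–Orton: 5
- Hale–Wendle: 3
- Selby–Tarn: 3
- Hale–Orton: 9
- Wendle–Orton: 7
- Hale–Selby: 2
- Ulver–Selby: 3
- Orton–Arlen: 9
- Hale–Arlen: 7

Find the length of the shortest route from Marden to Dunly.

Shortest distances from Marden:
Marden: 0
Orton: 5  (via Marden)
Tarn: 12  (via Orton)
Wendle: 12  (via Orton)
Arlen: 14  (via Orton)
Hale: 14  (via Orton)
Selby: 15  (via Tarn)
Ravel: 15  (via Hale)
Ulver: 18  (via Selby)
Linby: 22  (via Ulver)
Dunly: 26  (via Ulver)
Shortest route: Marden–Orton–Tarn–Selby–Ulver–Dunly = 26 km.

26 km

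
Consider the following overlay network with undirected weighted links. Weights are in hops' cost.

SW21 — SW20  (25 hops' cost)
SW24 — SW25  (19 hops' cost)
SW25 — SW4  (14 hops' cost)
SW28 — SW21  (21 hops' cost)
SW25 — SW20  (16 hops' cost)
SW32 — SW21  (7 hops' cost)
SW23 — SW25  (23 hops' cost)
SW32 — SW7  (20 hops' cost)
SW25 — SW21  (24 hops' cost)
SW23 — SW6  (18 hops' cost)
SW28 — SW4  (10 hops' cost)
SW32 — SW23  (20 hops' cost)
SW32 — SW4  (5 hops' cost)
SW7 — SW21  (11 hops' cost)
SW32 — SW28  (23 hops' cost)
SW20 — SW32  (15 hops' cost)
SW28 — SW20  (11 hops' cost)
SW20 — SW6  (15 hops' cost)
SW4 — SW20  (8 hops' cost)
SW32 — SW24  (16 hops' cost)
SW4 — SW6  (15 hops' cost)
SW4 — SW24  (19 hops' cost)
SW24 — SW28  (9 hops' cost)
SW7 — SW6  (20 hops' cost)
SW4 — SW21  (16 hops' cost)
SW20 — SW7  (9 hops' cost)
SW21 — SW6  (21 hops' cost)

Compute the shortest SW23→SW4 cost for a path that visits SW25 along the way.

37 hops' cost

Best SW23 to SW25: SW23 → SW25 costing 23
Shortest SW25→SW4: SW25 → SW4 = 14
Total via SW25: 23 + 14 = 37 hops' cost.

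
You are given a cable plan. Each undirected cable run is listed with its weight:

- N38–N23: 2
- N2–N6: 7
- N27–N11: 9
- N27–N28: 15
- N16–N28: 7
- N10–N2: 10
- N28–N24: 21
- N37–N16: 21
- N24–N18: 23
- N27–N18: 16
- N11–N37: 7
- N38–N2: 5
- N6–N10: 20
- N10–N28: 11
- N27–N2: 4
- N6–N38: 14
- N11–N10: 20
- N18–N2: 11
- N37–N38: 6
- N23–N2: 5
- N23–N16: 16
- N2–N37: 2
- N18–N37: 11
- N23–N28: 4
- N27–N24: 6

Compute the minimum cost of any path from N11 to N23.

14

Compare a few routes:
N11–N37–N2–N23: 7+2+5 = 14
N11–N37–N38–N23: 7+6+2 = 15
The minimum is 14 via N11–N37–N2–N23.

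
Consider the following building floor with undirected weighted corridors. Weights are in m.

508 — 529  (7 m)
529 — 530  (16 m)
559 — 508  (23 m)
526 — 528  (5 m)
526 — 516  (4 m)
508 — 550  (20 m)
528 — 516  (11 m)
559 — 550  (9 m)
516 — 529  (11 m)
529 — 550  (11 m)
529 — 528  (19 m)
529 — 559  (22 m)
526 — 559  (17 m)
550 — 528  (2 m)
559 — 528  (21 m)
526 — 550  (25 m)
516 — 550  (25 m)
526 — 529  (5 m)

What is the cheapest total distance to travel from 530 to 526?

Running Dijkstra from 530:
530: 0
529: 16  (via 530)
526: 21  (via 529)
Shortest route: 530 → 529 → 526 = 21 m.

21 m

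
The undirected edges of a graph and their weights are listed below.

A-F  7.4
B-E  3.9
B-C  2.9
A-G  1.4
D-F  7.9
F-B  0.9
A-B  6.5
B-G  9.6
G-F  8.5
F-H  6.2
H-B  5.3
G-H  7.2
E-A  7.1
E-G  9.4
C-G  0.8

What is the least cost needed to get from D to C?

Compare a few routes:
D–F–B–C: 7.9+0.9+2.9 = 11.7
D–F–G–C: 7.9+8.5+0.8 = 17.2
The minimum is 11.7 via D–F–B–C.

11.7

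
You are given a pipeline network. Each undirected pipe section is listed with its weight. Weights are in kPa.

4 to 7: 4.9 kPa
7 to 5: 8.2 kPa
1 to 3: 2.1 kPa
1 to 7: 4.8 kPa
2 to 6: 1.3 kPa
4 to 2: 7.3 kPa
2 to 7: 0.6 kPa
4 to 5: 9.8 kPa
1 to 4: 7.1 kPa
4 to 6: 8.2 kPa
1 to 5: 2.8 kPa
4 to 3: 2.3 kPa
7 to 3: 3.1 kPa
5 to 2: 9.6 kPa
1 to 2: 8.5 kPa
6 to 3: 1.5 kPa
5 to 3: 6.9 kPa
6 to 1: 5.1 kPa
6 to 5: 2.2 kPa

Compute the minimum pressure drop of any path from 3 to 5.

3.7 kPa

Candidate routes:
3 - 6 - 5: 1.5+2.2 = 3.7
3 - 5: 6.9 = 6.9
3 - 1 - 5: 2.1+2.8 = 4.9
Cheapest is 3 - 6 - 5 at 3.7 kPa.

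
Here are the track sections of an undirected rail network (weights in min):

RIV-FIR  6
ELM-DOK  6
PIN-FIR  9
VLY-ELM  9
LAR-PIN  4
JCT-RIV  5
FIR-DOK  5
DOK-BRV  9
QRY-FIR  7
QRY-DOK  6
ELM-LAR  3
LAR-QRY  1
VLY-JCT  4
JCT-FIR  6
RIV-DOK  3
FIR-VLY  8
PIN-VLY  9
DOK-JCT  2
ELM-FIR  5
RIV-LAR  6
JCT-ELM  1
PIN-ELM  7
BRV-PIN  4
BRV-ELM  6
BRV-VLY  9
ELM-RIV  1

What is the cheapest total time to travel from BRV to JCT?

7 min

Settle nodes by increasing distance from BRV:
BRV: 0
PIN: 4  (via BRV)
ELM: 6  (via BRV)
JCT: 7  (via ELM)
Shortest route: BRV–ELM–JCT = 7 min.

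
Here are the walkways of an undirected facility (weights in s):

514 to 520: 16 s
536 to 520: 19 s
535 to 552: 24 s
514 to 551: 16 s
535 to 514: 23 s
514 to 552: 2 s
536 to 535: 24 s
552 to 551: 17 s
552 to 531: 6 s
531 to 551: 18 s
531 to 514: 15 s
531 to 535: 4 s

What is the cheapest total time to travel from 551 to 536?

Settle nodes by increasing distance from 551:
551: 0
514: 16  (via 551)
552: 17  (via 551)
531: 18  (via 551)
535: 22  (via 531)
520: 32  (via 514)
536: 46  (via 535)
Shortest route: 551–531–535–536 = 46 s.

46 s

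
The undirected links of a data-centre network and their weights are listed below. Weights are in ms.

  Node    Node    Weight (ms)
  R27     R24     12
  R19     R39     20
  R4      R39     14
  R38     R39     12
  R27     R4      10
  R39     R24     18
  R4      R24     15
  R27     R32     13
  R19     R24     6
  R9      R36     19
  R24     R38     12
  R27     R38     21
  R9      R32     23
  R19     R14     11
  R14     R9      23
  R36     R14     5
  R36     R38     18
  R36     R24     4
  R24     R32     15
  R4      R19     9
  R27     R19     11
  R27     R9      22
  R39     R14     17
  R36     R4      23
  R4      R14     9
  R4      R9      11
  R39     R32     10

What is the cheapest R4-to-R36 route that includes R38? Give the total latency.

42 ms

Best R4 to R38: R4 → R39 → R38 costing 26
Shortest R38→R36: R38 → R24 → R36 = 16
Total via R38: 26 + 16 = 42 ms.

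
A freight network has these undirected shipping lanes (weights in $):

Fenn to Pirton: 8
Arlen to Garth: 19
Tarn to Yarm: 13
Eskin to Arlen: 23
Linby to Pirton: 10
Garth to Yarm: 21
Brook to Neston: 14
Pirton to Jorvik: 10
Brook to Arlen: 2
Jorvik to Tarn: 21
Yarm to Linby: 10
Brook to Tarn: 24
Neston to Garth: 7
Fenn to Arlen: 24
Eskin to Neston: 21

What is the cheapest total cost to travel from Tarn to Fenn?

$39

Candidate routes:
Tarn - Jorvik - Pirton - Fenn: 21+10+8 = 39
Tarn - Yarm - Linby - Pirton - Fenn: 13+10+10+8 = 41
Tarn - Yarm - Garth - Arlen - Fenn: 13+21+19+24 = 77
Tarn - Brook - Arlen - Fenn: 24+2+24 = 50
Cheapest is Tarn - Jorvik - Pirton - Fenn at $39.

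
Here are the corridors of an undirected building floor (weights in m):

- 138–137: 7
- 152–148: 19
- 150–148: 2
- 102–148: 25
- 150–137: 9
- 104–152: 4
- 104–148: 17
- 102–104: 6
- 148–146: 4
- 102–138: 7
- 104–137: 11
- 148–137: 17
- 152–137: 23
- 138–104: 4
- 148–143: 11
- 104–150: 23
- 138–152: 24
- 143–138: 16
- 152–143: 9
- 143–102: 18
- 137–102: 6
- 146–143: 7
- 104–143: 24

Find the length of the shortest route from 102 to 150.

Shortest distances from 102:
102: 0
104: 6  (via 102)
137: 6  (via 102)
138: 7  (via 102)
152: 10  (via 104)
150: 15  (via 137)
Shortest route: 102–137–150 = 15 m.

15 m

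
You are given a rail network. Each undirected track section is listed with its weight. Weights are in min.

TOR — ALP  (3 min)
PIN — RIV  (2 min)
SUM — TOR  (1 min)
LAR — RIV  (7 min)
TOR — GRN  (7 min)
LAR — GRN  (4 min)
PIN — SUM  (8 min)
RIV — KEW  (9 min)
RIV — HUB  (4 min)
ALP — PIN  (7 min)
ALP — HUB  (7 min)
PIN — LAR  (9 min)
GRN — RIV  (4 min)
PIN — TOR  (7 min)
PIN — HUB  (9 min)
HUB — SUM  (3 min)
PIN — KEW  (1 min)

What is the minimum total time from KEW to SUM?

Running Dijkstra from KEW:
KEW: 0
PIN: 1  (via KEW)
RIV: 3  (via PIN)
HUB: 7  (via RIV)
GRN: 7  (via RIV)
ALP: 8  (via PIN)
TOR: 8  (via PIN)
SUM: 9  (via PIN)
Shortest route: KEW–PIN–SUM = 9 min.

9 min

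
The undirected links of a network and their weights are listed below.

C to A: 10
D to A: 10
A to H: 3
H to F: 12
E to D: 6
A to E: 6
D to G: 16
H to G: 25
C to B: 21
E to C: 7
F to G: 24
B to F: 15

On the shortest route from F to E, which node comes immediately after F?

H

Enumerating some paths:
F → H → A → E: 12+3+6 = 21
F → H → A → D → E: 12+3+10+6 = 31
Cheapest is F → H → A → E at 21.
So from F the first move is to H.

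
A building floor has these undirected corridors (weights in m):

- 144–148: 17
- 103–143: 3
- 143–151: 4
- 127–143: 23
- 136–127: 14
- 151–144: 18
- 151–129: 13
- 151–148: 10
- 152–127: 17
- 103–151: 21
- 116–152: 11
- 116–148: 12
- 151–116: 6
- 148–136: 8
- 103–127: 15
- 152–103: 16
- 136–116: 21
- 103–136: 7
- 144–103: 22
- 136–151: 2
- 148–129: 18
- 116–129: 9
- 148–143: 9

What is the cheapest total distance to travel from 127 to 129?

29 m

Compare a few routes:
127–103–143–151–129: 15+3+4+13 = 35
127–136–151–116–129: 14+2+6+9 = 31
127–136–151–129: 14+2+13 = 29
The minimum is 29 m via 127–136–151–129.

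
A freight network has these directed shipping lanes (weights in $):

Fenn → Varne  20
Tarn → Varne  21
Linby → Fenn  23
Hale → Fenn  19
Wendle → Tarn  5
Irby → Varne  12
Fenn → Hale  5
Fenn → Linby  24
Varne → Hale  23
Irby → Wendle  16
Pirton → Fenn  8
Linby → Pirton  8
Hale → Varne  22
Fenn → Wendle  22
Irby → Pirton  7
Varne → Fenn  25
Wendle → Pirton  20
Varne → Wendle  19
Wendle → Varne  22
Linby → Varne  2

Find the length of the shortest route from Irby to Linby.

Settle nodes by increasing distance from Irby:
Irby: 0
Pirton: 7  (via Irby)
Varne: 12  (via Irby)
Fenn: 15  (via Pirton)
Wendle: 16  (via Irby)
Hale: 20  (via Fenn)
Tarn: 21  (via Wendle)
Linby: 39  (via Fenn)
Shortest route: Irby → Pirton → Fenn → Linby = $39.

$39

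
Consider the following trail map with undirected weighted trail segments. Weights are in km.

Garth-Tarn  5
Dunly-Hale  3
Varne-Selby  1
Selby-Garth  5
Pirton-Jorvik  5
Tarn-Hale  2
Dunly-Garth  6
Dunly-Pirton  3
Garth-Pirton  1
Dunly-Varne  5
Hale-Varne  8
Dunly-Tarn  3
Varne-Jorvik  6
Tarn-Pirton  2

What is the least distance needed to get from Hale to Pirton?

Shortest distances from Hale:
Hale: 0
Tarn: 2  (via Hale)
Dunly: 3  (via Hale)
Pirton: 4  (via Tarn)
Shortest route: Hale → Tarn → Pirton = 4 km.

4 km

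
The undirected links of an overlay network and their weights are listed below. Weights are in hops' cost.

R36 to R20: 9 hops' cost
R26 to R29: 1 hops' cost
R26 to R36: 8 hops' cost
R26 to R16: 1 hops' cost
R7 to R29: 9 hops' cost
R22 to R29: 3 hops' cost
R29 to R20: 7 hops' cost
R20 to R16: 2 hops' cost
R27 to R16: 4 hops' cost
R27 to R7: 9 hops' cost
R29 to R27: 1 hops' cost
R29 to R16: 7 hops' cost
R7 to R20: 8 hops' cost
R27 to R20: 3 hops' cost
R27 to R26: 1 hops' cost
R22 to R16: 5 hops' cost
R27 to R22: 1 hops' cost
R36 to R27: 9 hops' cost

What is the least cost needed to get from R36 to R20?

9 hops' cost

Running Dijkstra from R36:
R36: 0
R26: 8  (via R36)
R16: 9  (via R26)
R20: 9  (via R36)
Shortest route: R36–R20 = 9 hops' cost.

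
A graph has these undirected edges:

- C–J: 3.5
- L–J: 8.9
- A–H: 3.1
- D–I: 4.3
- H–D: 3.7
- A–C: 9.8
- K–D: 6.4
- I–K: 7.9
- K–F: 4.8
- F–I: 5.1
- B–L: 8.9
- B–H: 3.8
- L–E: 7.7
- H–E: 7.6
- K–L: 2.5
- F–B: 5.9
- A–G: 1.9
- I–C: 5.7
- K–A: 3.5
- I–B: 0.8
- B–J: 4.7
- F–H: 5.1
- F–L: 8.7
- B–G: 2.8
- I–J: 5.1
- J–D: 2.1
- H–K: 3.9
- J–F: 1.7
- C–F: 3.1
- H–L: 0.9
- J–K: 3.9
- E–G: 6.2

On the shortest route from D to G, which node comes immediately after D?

Compare a few routes:
D–H–A–G: 3.7+3.1+1.9 = 8.7
D–J–B–G: 2.1+4.7+2.8 = 9.6
D–I–B–G: 4.3+0.8+2.8 = 7.9
The minimum is 7.9 via D–I–B–G.
So from D the first move is to I.

I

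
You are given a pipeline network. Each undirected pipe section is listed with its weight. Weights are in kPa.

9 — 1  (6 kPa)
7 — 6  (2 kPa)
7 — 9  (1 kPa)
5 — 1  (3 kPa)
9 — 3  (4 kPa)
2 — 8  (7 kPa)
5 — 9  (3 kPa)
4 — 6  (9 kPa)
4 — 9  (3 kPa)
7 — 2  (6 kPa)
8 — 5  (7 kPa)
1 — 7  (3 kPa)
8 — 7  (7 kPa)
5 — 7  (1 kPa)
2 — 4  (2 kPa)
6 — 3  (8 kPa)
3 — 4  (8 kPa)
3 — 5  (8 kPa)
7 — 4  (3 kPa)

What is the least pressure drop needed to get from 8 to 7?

7 kPa

Settle nodes by increasing distance from 8:
8: 0
2: 7  (via 8)
5: 7  (via 8)
7: 7  (via 8)
Shortest route: 8 → 7 = 7 kPa.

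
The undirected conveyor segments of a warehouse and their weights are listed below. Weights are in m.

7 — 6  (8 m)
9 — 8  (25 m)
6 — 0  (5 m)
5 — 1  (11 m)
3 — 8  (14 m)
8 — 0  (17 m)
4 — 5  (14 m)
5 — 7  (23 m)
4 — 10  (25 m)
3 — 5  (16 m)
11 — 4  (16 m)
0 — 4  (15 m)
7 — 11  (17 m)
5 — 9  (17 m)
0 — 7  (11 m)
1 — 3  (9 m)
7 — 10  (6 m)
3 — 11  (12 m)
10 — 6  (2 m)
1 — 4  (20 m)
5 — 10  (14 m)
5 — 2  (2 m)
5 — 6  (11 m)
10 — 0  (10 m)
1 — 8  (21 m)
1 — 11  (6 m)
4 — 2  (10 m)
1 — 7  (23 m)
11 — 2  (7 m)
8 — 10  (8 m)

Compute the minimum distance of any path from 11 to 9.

26 m

Compare a few routes:
11 → 4 → 2 → 5 → 9: 16+10+2+17 = 45
11 → 2 → 5 → 9: 7+2+17 = 26
11 → 3 → 5 → 9: 12+16+17 = 45
11 → 1 → 5 → 9: 6+11+17 = 34
The minimum is 26 m via 11 → 2 → 5 → 9.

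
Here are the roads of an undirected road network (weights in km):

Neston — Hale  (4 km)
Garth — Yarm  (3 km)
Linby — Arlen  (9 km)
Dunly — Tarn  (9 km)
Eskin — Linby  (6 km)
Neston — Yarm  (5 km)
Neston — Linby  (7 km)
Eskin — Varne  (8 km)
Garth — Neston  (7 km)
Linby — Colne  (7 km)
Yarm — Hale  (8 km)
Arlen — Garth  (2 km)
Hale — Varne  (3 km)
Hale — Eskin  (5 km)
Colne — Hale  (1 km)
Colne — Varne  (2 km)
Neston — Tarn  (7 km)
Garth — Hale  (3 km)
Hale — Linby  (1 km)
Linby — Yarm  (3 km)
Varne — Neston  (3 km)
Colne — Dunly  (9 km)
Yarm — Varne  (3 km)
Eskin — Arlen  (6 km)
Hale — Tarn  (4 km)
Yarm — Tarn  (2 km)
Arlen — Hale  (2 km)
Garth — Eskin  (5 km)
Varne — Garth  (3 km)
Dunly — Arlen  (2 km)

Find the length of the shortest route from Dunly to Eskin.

Enumerating some paths:
Dunly → Arlen → Eskin: 2+6 = 8
Dunly → Arlen → Garth → Eskin: 2+2+5 = 9
Dunly → Arlen → Hale → Linby → Eskin: 2+2+1+6 = 11
Dunly → Arlen → Hale → Eskin: 2+2+5 = 9
The minimum is 8 km via Dunly → Arlen → Eskin.

8 km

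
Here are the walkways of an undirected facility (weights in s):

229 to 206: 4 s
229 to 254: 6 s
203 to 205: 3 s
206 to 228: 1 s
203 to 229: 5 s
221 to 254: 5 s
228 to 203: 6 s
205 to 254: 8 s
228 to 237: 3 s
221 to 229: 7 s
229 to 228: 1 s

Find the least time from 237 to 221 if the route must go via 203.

Shortest 237→203: 237 → 228 → 203 = 9
Best 203 to 221: 203 → 229 → 221 costing 12
Total via 203: 9 + 12 = 21 s.

21 s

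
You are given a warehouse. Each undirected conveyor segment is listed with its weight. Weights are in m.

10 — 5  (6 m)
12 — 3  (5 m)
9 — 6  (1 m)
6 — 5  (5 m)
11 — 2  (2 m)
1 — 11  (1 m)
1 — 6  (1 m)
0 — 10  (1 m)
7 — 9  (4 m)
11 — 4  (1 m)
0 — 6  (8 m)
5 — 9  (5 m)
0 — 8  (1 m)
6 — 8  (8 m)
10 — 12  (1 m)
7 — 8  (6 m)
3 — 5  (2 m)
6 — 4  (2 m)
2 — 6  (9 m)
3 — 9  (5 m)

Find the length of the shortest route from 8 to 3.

8 m

Settle nodes by increasing distance from 8:
8: 0
0: 1  (via 8)
10: 2  (via 0)
12: 3  (via 10)
7: 6  (via 8)
3: 8  (via 12)
Shortest route: 8–0–10–12–3 = 8 m.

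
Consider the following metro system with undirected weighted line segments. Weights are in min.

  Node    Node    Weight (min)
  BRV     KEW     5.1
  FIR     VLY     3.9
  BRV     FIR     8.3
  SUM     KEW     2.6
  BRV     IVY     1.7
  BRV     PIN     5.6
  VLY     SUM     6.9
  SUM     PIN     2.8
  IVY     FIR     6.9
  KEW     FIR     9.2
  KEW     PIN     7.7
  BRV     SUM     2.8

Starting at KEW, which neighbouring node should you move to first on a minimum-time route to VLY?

Enumerating some paths:
KEW - BRV - SUM - VLY: 5.1+2.8+6.9 = 14.8
KEW - SUM - VLY: 2.6+6.9 = 9.5
KEW - FIR - VLY: 9.2+3.9 = 13.1
The minimum is 9.5 min via KEW - SUM - VLY.
So from KEW the first move is to SUM.

SUM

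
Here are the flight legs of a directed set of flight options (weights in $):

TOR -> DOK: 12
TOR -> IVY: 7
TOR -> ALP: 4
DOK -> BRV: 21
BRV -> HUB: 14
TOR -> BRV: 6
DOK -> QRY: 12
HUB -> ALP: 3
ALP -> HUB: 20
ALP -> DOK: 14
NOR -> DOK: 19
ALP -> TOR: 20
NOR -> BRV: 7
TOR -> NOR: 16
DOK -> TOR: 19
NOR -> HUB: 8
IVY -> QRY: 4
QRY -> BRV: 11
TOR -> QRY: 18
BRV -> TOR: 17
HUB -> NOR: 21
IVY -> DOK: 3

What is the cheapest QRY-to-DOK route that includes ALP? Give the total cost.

$42

Best QRY to ALP: QRY → BRV → HUB → ALP costing 28
Shortest ALP→DOK: ALP → DOK = 14
Total via ALP: 28 + 14 = $42.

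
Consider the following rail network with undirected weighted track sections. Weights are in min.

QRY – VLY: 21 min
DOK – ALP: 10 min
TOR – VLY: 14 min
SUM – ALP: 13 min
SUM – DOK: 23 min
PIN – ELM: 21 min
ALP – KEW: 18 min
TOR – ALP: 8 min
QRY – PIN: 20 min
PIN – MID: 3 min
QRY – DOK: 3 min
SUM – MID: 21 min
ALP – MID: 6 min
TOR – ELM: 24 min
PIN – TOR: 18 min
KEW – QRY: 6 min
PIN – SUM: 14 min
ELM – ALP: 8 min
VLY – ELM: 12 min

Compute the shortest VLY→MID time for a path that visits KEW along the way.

Best VLY to KEW: VLY–QRY–KEW costing 27
Shortest KEW→MID: KEW–ALP–MID = 24
Total via KEW: 27 + 24 = 51 min.

51 min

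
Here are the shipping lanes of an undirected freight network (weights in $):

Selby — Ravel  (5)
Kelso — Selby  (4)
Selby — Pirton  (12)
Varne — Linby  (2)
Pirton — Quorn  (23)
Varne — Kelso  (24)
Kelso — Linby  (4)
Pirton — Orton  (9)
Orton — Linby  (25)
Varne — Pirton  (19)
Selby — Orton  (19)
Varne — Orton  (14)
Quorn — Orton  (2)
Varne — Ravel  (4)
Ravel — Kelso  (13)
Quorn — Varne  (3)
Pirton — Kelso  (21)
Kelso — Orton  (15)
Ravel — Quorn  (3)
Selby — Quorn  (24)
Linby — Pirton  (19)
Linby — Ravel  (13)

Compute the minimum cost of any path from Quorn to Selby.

$8

Shortest distances from Quorn:
Quorn: 0
Orton: 2  (via Quorn)
Varne: 3  (via Quorn)
Ravel: 3  (via Quorn)
Linby: 5  (via Varne)
Selby: 8  (via Ravel)
Shortest route: Quorn–Ravel–Selby = $8.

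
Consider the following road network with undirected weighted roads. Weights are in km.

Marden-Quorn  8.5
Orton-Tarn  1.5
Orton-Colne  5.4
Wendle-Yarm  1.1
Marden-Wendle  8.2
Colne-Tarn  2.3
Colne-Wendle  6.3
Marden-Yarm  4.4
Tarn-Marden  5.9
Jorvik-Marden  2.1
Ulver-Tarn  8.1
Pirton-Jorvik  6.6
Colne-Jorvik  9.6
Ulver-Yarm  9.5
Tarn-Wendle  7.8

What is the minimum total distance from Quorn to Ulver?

Enumerating some paths:
Quorn–Marden–Tarn–Ulver: 8.5+5.9+8.1 = 22.5
Quorn–Marden–Wendle–Yarm–Ulver: 8.5+8.2+1.1+9.5 = 27.3
Quorn–Marden–Yarm–Ulver: 8.5+4.4+9.5 = 22.4
The minimum is 22.4 km via Quorn–Marden–Yarm–Ulver.

22.4 km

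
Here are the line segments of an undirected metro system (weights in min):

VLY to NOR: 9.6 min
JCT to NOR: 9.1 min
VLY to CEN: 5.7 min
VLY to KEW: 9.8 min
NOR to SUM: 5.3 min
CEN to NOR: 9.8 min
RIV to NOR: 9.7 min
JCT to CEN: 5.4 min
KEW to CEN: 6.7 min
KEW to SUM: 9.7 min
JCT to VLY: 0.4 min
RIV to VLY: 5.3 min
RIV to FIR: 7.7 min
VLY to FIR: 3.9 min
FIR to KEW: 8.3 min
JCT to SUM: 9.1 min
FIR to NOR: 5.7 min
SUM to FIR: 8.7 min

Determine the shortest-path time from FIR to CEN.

9.6 min

Candidate routes:
FIR–NOR–CEN: 5.7+9.8 = 15.5
FIR–KEW–CEN: 8.3+6.7 = 15
FIR–VLY–CEN: 3.9+5.7 = 9.6
FIR–VLY–JCT–CEN: 3.9+0.4+5.4 = 9.7
The minimum is 9.6 min via FIR–VLY–CEN.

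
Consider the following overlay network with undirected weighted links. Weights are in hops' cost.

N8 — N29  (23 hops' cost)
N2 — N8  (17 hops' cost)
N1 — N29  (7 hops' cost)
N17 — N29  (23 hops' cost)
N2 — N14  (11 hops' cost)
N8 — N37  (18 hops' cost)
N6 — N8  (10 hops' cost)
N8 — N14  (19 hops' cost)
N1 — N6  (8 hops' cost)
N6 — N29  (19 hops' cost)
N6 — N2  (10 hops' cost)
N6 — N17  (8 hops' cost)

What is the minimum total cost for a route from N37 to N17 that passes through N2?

53 hops' cost

Shortest N37→N2: N37 → N8 → N2 = 35
Shortest N2→N17: N2 → N6 → N17 = 18
Total via N2: 35 + 18 = 53 hops' cost.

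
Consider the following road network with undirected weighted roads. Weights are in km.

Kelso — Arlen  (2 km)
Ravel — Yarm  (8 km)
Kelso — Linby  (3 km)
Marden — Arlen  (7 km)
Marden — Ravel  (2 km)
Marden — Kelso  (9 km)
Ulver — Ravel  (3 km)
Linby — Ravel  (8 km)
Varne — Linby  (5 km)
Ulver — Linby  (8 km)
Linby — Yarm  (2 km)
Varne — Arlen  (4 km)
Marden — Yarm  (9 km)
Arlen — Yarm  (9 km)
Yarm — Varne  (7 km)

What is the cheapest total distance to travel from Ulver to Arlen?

12 km

Compare a few routes:
Ulver → Ravel → Marden → Kelso → Arlen: 3+2+9+2 = 16
Ulver → Ravel → Linby → Kelso → Arlen: 3+8+3+2 = 16
Ulver → Linby → Kelso → Arlen: 8+3+2 = 13
Ulver → Ravel → Marden → Arlen: 3+2+7 = 12
The minimum is 12 km via Ulver → Ravel → Marden → Arlen.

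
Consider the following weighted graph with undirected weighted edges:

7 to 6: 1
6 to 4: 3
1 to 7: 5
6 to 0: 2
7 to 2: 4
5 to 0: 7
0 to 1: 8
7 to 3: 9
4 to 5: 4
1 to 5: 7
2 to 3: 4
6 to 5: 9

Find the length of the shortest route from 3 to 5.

16

Compare a few routes:
3 → 2 → 7 → 6 → 5: 4+4+1+9 = 18
3 → 7 → 6 → 4 → 5: 9+1+3+4 = 17
3 → 2 → 7 → 6 → 4 → 5: 4+4+1+3+4 = 16
Cheapest is 3 → 2 → 7 → 6 → 4 → 5 at 16.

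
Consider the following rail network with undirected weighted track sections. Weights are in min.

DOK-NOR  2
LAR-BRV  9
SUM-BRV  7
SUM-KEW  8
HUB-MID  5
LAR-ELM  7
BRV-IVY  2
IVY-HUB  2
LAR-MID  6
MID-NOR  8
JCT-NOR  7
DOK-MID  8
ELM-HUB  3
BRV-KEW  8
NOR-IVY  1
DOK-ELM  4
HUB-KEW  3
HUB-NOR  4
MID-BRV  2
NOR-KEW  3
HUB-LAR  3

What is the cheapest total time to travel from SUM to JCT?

Running Dijkstra from SUM:
SUM: 0
BRV: 7  (via SUM)
KEW: 8  (via SUM)
IVY: 9  (via BRV)
MID: 9  (via BRV)
NOR: 10  (via IVY)
HUB: 11  (via KEW)
DOK: 12  (via NOR)
ELM: 14  (via HUB)
LAR: 14  (via HUB)
JCT: 17  (via NOR)
Shortest route: SUM → BRV → IVY → NOR → JCT = 17 min.

17 min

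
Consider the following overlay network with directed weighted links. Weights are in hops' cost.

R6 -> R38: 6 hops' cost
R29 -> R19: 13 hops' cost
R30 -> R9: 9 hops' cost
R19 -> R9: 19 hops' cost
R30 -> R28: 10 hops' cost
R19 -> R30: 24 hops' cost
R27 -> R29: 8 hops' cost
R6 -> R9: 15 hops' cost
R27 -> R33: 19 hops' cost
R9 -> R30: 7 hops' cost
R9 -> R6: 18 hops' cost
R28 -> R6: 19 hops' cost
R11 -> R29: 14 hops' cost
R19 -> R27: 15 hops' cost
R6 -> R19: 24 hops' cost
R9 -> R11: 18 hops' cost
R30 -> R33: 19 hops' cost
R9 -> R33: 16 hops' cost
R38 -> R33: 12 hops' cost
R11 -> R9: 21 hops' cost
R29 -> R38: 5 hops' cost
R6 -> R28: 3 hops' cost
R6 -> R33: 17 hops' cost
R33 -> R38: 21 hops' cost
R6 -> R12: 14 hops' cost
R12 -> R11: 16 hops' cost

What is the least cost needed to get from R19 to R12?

51 hops' cost

Settle nodes by increasing distance from R19:
R19: 0
R27: 15  (via R19)
R9: 19  (via R19)
R29: 23  (via R27)
R30: 24  (via R19)
R38: 28  (via R29)
R28: 34  (via R30)
R33: 34  (via R27)
R11: 37  (via R9)
R6: 37  (via R9)
R12: 51  (via R6)
Shortest route: R19 → R9 → R6 → R12 = 51 hops' cost.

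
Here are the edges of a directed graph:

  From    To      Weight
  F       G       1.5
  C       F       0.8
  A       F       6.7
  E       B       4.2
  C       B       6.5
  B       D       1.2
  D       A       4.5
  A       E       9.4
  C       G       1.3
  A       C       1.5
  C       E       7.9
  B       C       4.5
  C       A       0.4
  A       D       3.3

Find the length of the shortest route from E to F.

9.5

Settle nodes by increasing distance from E:
E: 0
B: 4.2  (via E)
D: 5.4  (via B)
C: 8.7  (via B)
A: 9.1  (via C)
F: 9.5  (via C)
Shortest route: E–B–C–F = 9.5.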